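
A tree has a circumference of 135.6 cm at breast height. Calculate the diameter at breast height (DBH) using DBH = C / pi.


DBH = C / pi = 135.6 / 3.141593 = 43.1628 ≈ 43.16 cm

43.16 cm


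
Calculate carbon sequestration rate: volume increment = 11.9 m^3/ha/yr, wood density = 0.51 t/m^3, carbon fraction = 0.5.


C = 11.9 * 0.51 * 0.5 = 3.0345 ≈ 3.03 t C/ha/yr

3.03 t C/ha/yr


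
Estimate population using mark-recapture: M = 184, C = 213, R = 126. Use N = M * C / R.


N = M * C / R = 184 * 213 / 126 = 39192 / 126 = 311.05 ≈ 311

311 individuals


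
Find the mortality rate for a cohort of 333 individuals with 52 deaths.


Mortality rate = 52 / 333 = 0.156156 ≈ 0.1562

0.1562


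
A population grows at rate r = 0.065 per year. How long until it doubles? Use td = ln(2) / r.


td = ln(2) / 0.065 = 0.693147 / 0.065 = 10.6638 ≈ 10.7 years

10.7 years


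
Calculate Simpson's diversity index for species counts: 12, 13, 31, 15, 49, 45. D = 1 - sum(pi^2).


Total N = 12 + 13 + 31 + 15 + 49 + 45 = 165
Per-species terms:
  p = 12/165 = 0.072727; p^2 = 0.072727^2 = 0.005289
  p = 13/165 = 0.078788; p^2 = 0.078788^2 = 0.006208
  p = 31/165 = 0.187879; p^2 = 0.187879^2 = 0.035299
  p = 15/165 = 0.090909; p^2 = 0.090909^2 = 0.008264
  p = 49/165 = 0.296970; p^2 = 0.296970^2 = 0.088191
  p = 45/165 = 0.272727; p^2 = 0.272727^2 = 0.074380
sum(p^2) = 0.005289 + 0.006208 + 0.035299 + 0.008264 + 0.088191 + 0.074380 = 0.217631
D = 1 - 0.217631 = 0.782369 ≈ 0.7824

0.7824


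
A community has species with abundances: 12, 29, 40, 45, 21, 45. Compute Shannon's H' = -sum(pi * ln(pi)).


Total N = 12 + 29 + 40 + 45 + 21 + 45 = 192
Per-species terms:
  p = 12/192 = 0.062500; ln(p) = -2.772589; p*ln(p) = 0.062500 * (-2.772589) = -0.173287
  p = 29/192 = 0.151042; ln(p) = -1.890197; p*ln(p) = 0.151042 * (-1.890197) = -0.285499
  p = 40/192 = 0.208333; ln(p) = -1.568618; p*ln(p) = 0.208333 * (-1.568618) = -0.326795
  p = 45/192 = 0.234375; ln(p) = -1.450833; p*ln(p) = 0.234375 * (-1.450833) = -0.340039
  p = 21/192 = 0.109375; ln(p) = -2.212973; p*ln(p) = 0.109375 * (-2.212973) = -0.242044
  p = 45/192 = 0.234375; ln(p) = -1.450833; p*ln(p) = 0.234375 * (-1.450833) = -0.340039
sum(p*ln(p)) = (-0.173287) + (-0.285499) + (-0.326795) + (-0.340039) + (-0.242044) + (-0.340039) = -1.707703
H' = -(-1.707703) = 1.707703 ≈ 1.7077

1.7077


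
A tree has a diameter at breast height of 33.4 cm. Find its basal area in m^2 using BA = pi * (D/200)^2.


D/200 = 33.4/200 = 0.167 m
(D/200)^2 = 0.167^2 = 0.027889
BA = 3.141593 * 0.027889 = 0.0876159 ≈ 0.0876 m^2

0.0876 m^2


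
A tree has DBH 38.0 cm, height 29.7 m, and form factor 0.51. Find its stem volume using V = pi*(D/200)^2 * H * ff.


(D/200)^2 = (38.0/200)^2 = 0.19^2 = 0.0361
BA = 3.141593 * 0.0361 = 0.113412 m^2
V = 0.113412 * 29.7 * 0.51 = 1.71785 ≈ 1.718 m^3

1.718 m^3


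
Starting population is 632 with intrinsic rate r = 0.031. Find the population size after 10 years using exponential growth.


r*t = 0.031 * 10 = 0.31
exp(0.31) = 1.36343
N = 632 * 1.36343 = 861.688 ≈ 862

862


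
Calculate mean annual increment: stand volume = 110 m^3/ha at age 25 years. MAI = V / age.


MAI = 110 / 25 = 4.40 m^3/ha/yr

4.40 m^3/ha/yr


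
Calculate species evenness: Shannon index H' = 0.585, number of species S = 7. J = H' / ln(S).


ln(7) = 1.94591
J = H' / ln(S) = 0.585 / 1.94591 = 0.300631 ≈ 0.3006

0.3006


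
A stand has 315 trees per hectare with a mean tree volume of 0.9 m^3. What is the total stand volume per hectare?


V_stand = 315 * 0.9 = 283.5 m^3/ha

283.5 m^3/ha


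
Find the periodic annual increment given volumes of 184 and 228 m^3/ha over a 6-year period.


PAI = (V2 - V1) / period = (228 - 184) / 6 = 44 / 6 = 7.3333 ≈ 7.33 m^3/ha/yr

7.33 m^3/ha/yr


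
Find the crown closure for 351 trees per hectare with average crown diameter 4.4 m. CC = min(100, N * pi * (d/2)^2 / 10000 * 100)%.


(d/2)^2 = (4.4/2)^2 = 2.2^2 = 4.84
Crown area = 3.141593 * 4.84 = 15.2053 m^2
N * area / 10000 * 100 = 351 * 15.2053 / 10000 * 100 = 53.3706
CC = min(100, 53.3706) = 53.3706 ≈ 53.4%

53.4%


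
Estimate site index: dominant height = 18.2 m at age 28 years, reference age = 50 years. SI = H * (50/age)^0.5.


50/28 = 1.78571
(1.78571)^0.5 = 1.33630
SI = 18.2 * 1.33630 = 24.3207 ≈ 24.3 m

24.3 m


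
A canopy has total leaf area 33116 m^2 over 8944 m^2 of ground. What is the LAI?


LAI = 33116 / 8944 = 3.7026 ≈ 3.70

3.70


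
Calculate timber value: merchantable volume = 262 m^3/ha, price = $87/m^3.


Value = 262 * 87 = $22794/ha

$22794/ha


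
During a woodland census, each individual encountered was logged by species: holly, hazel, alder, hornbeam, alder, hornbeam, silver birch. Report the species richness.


Total individuals logged = 7
Distinct species (count of individuals): holly (1), hazel (1), alder (2), hornbeam (2), silver birch (1)
Species richness = number of distinct species = 5

5


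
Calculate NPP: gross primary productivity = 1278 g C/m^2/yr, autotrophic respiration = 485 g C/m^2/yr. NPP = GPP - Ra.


NPP = GPP - Ra = 1278 - 485 = 793 g C/m^2/yr

793 g C/m^2/yr


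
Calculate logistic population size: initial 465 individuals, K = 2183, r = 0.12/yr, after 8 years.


(K - N0)/N0 = (2183 - 465)/465 = 1718/465 = 3.69462
r*t = 0.12 * 8 = 0.96; exp(-0.96) = 0.382893
3.69462 * 0.382893 = 1.41464
1 + 1.41464 = 2.41464
N = 2183 / 2.41464 = 904.069 ≈ 904

904


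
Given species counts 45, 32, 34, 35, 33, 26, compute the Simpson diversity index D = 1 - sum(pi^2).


Total N = 45 + 32 + 34 + 35 + 33 + 26 = 205
Per-species terms:
  p = 45/205 = 0.219512; p^2 = 0.219512^2 = 0.048186
  p = 32/205 = 0.156098; p^2 = 0.156098^2 = 0.024367
  p = 34/205 = 0.165854; p^2 = 0.165854^2 = 0.027508
  p = 35/205 = 0.170732; p^2 = 0.170732^2 = 0.029149
  p = 33/205 = 0.160976; p^2 = 0.160976^2 = 0.025913
  p = 26/205 = 0.126829; p^2 = 0.126829^2 = 0.016086
sum(p^2) = 0.048186 + 0.024367 + 0.027508 + 0.029149 + 0.025913 + 0.016086 = 0.171209
D = 1 - 0.171209 = 0.828791 ≈ 0.8288

0.8288


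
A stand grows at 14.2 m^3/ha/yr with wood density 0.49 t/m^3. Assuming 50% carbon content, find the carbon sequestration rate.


C = 14.2 * 0.49 * 0.5 = 3.479 ≈ 3.48 t C/ha/yr

3.48 t C/ha/yr


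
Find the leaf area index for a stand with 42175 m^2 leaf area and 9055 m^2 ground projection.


LAI = 42175 / 9055 = 4.6576 ≈ 4.66

4.66


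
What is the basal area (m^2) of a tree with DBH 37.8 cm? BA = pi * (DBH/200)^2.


D/200 = 37.8/200 = 0.189 m
(D/200)^2 = 0.189^2 = 0.035721
BA = 3.141593 * 0.035721 = 0.112221 ≈ 0.1122 m^2

0.1122 m^2


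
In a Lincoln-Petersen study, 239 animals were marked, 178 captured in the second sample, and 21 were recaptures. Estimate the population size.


N = M * C / R = 239 * 178 / 21 = 42542 / 21 = 2025.81 ≈ 2026

2026 individuals


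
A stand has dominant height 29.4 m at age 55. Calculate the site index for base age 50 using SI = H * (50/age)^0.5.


50/55 = 0.909091
(0.909091)^0.5 = 0.953463
SI = 29.4 * 0.953463 = 28.0318 ≈ 28.0 m

28.0 m


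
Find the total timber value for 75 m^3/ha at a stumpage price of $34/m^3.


Value = 75 * 34 = $2550/ha

$2550/ha


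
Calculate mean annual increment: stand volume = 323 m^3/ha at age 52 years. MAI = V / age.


MAI = 323 / 52 = 6.2115 ≈ 6.21 m^3/ha/yr

6.21 m^3/ha/yr


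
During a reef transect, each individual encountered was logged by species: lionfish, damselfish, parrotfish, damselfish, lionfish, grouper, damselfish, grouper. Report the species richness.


Total individuals logged = 8
Distinct species (count of individuals): lionfish (2), damselfish (3), parrotfish (1), grouper (2)
Species richness = number of distinct species = 4

4


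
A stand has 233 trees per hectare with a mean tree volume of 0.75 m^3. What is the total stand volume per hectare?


V_stand = 233 * 0.75 = 174.75 ≈ 174.8 m^3/ha

174.8 m^3/ha


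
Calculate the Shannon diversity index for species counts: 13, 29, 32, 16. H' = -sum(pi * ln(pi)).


Total N = 13 + 29 + 32 + 16 = 90
Per-species terms:
  p = 13/90 = 0.144444; ln(p) = -1.934863; p*ln(p) = 0.144444 * (-1.934863) = -0.279479
  p = 29/90 = 0.322222; ln(p) = -1.132515; p*ln(p) = 0.322222 * (-1.132515) = -0.364921
  p = 32/90 = 0.355556; ln(p) = -1.034073; p*ln(p) = 0.355556 * (-1.034073) = -0.367671
  p = 16/90 = 0.177778; ln(p) = -1.727220; p*ln(p) = 0.177778 * (-1.727220) = -0.307062
sum(p*ln(p)) = (-0.279479) + (-0.364921) + (-0.367671) + (-0.307062) = -1.319133
H' = -(-1.319133) = 1.319133 ≈ 1.3191

1.3191


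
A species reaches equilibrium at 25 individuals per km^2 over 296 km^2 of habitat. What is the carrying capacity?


K = 25 * 296 = 7400 individuals

7400 individuals


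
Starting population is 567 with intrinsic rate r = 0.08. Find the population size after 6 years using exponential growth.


r*t = 0.08 * 6 = 0.48
exp(0.48) = 1.61607
N = 567 * 1.61607 = 916.312 ≈ 916

916


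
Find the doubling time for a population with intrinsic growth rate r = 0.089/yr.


td = ln(2) / 0.089 = 0.693147 / 0.089 = 7.78817 ≈ 7.8 years

7.8 years


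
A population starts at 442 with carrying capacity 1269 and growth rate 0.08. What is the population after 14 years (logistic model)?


(K - N0)/N0 = (1269 - 442)/442 = 827/442 = 1.87104
r*t = 0.08 * 14 = 1.12; exp(-1.12) = 0.326280
1.87104 * 0.326280 = 0.610483
1 + 0.610483 = 1.61048
N = 1269 / 1.61048 = 787.964 ≈ 788

788


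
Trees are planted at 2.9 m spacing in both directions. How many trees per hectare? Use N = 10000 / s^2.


N = 10000 / 2.9^2 = 10000 / 8.41 = 1189.06 ≈ 1189 trees/ha

1189 trees/ha


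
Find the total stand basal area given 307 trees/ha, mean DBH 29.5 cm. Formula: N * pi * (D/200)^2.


(D/200)^2 = (29.5/200)^2 = 0.1475^2 = 0.02175625
Individual BA = 3.141593 * 0.02175625 = 0.0683493 m^2
Stand BA = 307 * 0.0683493 = 20.9832 ≈ 20.98 m^2/ha

20.98 m^2/ha


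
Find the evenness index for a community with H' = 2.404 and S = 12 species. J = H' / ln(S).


ln(12) = 2.48491
J = H' / ln(S) = 2.404 / 2.48491 = 0.967439 ≈ 0.9674

0.9674


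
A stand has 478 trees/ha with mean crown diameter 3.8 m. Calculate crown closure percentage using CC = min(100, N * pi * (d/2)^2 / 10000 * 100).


(d/2)^2 = (3.8/2)^2 = 1.9^2 = 3.61
Crown area = 3.141593 * 3.61 = 11.3412 m^2
N * area / 10000 * 100 = 478 * 11.3412 / 10000 * 100 = 54.2109
CC = min(100, 54.2109) = 54.2109 ≈ 54.2%

54.2%


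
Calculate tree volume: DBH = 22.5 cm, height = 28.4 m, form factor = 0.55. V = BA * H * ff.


(D/200)^2 = (22.5/200)^2 = 0.1125^2 = 0.01265625
BA = 3.141593 * 0.01265625 = 0.0397608 m^2
V = 0.0397608 * 28.4 * 0.55 = 0.621064 ≈ 0.621 m^3

0.621 m^3


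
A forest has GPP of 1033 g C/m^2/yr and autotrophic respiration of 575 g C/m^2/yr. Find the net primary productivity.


NPP = GPP - Ra = 1033 - 575 = 458 g C/m^2/yr

458 g C/m^2/yr


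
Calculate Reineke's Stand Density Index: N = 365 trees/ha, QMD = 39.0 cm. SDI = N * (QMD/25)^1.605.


QMD/25 = 39.0/25 = 1.56
(1.56)^1.605 = exp(1.605 * ln(1.56)) = exp(1.605 * 0.444686) = exp(0.713721) = 2.04157
SDI = 365 * 2.04157 = 745.173 ≈ 745

745


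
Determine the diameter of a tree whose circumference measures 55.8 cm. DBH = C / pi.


DBH = C / pi = 55.8 / 3.141593 = 17.7617 ≈ 17.76 cm

17.76 cm


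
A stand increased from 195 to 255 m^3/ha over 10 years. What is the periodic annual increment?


PAI = (V2 - V1) / period = (255 - 195) / 10 = 60 / 10 = 6.00 m^3/ha/yr

6.00 m^3/ha/yr


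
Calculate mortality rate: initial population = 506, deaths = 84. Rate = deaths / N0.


Mortality rate = 84 / 506 = 0.166008 ≈ 0.1660

0.1660


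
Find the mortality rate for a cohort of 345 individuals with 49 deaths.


Mortality rate = 49 / 345 = 0.142029 ≈ 0.1420

0.1420


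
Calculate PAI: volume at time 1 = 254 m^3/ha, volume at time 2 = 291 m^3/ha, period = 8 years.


PAI = (V2 - V1) / period = (291 - 254) / 8 = 37 / 8 = 4.6250 ≈ 4.63 m^3/ha/yr

4.63 m^3/ha/yr


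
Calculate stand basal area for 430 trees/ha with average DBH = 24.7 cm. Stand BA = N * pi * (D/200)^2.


(D/200)^2 = (24.7/200)^2 = 0.1235^2 = 0.01525225
Individual BA = 3.141593 * 0.01525225 = 0.0479164 m^2
Stand BA = 430 * 0.0479164 = 20.6041 ≈ 20.60 m^2/ha

20.60 m^2/ha


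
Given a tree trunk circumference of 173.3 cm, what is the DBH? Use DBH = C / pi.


DBH = C / pi = 173.3 / 3.141593 = 55.1631 ≈ 55.16 cm

55.16 cm


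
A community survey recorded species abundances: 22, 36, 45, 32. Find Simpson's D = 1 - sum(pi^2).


Total N = 22 + 36 + 45 + 32 = 135
Per-species terms:
  p = 22/135 = 0.162963; p^2 = 0.162963^2 = 0.026557
  p = 36/135 = 0.266667; p^2 = 0.266667^2 = 0.071111
  p = 45/135 = 0.333333; p^2 = 0.333333^2 = 0.111111
  p = 32/135 = 0.237037; p^2 = 0.237037^2 = 0.056187
sum(p^2) = 0.026557 + 0.071111 + 0.111111 + 0.056187 = 0.264966
D = 1 - 0.264966 = 0.735034 ≈ 0.7350

0.7350


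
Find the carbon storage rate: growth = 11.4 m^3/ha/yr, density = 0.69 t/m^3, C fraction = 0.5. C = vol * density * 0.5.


C = 11.4 * 0.69 * 0.5 = 3.933 ≈ 3.93 t C/ha/yr

3.93 t C/ha/yr


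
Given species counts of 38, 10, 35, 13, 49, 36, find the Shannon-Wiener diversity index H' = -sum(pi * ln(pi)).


Total N = 38 + 10 + 35 + 13 + 49 + 36 = 181
Per-species terms:
  p = 38/181 = 0.209945; ln(p) = -1.560910; p*ln(p) = 0.209945 * (-1.560910) = -0.327705
  p = 10/181 = 0.055249; ln(p) = -2.895905; p*ln(p) = 0.055249 * (-2.895905) = -0.159996
  p = 35/181 = 0.193370; ln(p) = -1.643150; p*ln(p) = 0.193370 * (-1.643150) = -0.317736
  p = 13/181 = 0.071823; ln(p) = -2.633551; p*ln(p) = 0.071823 * (-2.633551) = -0.189150
  p = 49/181 = 0.270718; ln(p) = -1.306678; p*ln(p) = 0.270718 * (-1.306678) = -0.353741
  p = 36/181 = 0.198895; ln(p) = -1.614978; p*ln(p) = 0.198895 * (-1.614978) = -0.321211
sum(p*ln(p)) = (-0.327705) + (-0.159996) + (-0.317736) + (-0.189150) + (-0.353741) + (-0.321211) = -1.669539
H' = -(-1.669539) = 1.669539 ≈ 1.6695

1.6695


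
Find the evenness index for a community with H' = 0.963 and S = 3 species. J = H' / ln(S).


ln(3) = 1.09861
J = H' / ln(S) = 0.963 / 1.09861 = 0.876562 ≈ 0.8766

0.8766


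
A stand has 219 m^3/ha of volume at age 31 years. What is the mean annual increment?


MAI = 219 / 31 = 7.0645 ≈ 7.06 m^3/ha/yr

7.06 m^3/ha/yr


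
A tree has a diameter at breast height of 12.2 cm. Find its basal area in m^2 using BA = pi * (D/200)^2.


D/200 = 12.2/200 = 0.061 m
(D/200)^2 = 0.061^2 = 0.003721
BA = 3.141593 * 0.003721 = 0.0116899 ≈ 0.0117 m^2

0.0117 m^2


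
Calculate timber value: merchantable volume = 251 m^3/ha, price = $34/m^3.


Value = 251 * 34 = $8534/ha

$8534/ha


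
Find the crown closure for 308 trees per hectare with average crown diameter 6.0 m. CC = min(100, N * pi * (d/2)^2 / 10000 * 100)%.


(d/2)^2 = (6.0/2)^2 = 3^2 = 9
Crown area = 3.141593 * 9 = 28.2743 m^2
N * area / 10000 * 100 = 308 * 28.2743 / 10000 * 100 = 87.0848
CC = min(100, 87.0848) = 87.0848 ≈ 87.1%

87.1%


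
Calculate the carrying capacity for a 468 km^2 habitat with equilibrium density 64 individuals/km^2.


K = 64 * 468 = 29952 individuals

29952 individuals


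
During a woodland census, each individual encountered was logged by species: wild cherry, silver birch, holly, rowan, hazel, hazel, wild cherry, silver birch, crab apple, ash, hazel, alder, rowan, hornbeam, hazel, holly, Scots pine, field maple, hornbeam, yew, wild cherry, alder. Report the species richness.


Total individuals logged = 22
Distinct species (count of individuals): wild cherry (3), silver birch (2), holly (2), rowan (2), hazel (4), crab apple (1), ash (1), alder (2), hornbeam (2), Scots pine (1), field maple (1), yew (1)
Species richness = number of distinct species = 12

12


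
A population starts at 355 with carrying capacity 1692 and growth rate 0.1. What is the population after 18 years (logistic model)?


(K - N0)/N0 = (1692 - 355)/355 = 1337/355 = 3.76620
r*t = 0.1 * 18 = 1.8; exp(-1.8) = 0.165299
3.76620 * 0.165299 = 0.622549
1 + 0.622549 = 1.62255
N = 1692 / 1.62255 = 1042.80 ≈ 1043

1043


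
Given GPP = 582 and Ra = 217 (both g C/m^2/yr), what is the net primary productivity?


NPP = GPP - Ra = 582 - 217 = 365 g C/m^2/yr

365 g C/m^2/yr


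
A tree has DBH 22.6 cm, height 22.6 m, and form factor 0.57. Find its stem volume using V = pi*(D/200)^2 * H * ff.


(D/200)^2 = (22.6/200)^2 = 0.113^2 = 0.012769
BA = 3.141593 * 0.012769 = 0.0401150 m^2
V = 0.0401150 * 22.6 * 0.57 = 0.516761 ≈ 0.517 m^3

0.517 m^3


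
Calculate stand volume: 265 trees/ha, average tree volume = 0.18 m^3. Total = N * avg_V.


V_stand = 265 * 0.18 = 47.7 m^3/ha

47.7 m^3/ha


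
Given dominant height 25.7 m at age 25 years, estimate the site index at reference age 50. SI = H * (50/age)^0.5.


50/25 = 2.00000
(2.00000)^0.5 = 1.41421
SI = 25.7 * 1.41421 = 36.3452 ≈ 36.3 m

36.3 m


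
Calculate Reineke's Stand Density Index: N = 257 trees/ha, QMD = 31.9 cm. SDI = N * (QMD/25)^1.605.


QMD/25 = 31.9/25 = 1.276
(1.276)^1.605 = exp(1.605 * ln(1.276)) = exp(1.605 * 0.243730) = exp(0.391187) = 1.47874
SDI = 257 * 1.47874 = 380.036 ≈ 380

380


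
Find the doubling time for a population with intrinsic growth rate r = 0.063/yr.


td = ln(2) / 0.063 = 0.693147 / 0.063 = 11.0023 ≈ 11.0 years

11.0 years


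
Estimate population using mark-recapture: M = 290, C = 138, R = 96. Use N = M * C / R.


N = M * C / R = 290 * 138 / 96 = 40020 / 96 = 416.88 ≈ 417

417 individuals


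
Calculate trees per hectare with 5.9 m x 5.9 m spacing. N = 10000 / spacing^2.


N = 10000 / 5.9^2 = 10000 / 34.81 = 287.274 ≈ 287 trees/ha

287 trees/ha


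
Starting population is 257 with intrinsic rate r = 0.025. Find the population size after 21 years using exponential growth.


r*t = 0.025 * 21 = 0.525
exp(0.525) = 1.69046
N = 257 * 1.69046 = 434.448 ≈ 434

434


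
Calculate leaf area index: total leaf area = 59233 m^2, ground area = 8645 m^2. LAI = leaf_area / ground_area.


LAI = 59233 / 8645 = 6.8517 ≈ 6.85

6.85


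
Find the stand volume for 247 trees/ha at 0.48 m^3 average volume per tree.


V_stand = 247 * 0.48 = 118.56 ≈ 118.6 m^3/ha

118.6 m^3/ha


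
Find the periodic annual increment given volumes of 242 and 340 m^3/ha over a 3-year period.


PAI = (V2 - V1) / period = (340 - 242) / 3 = 98 / 3 = 32.6667 ≈ 32.67 m^3/ha/yr

32.67 m^3/ha/yr


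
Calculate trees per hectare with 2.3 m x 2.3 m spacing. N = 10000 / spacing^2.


N = 10000 / 2.3^2 = 10000 / 5.29 = 1890.36 ≈ 1890 trees/ha

1890 trees/ha


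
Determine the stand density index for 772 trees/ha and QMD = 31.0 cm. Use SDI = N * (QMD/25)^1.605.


QMD/25 = 31.0/25 = 1.24
(1.24)^1.605 = exp(1.605 * ln(1.24)) = exp(1.605 * 0.215111) = exp(0.345253) = 1.41235
SDI = 772 * 1.41235 = 1090.33 ≈ 1090

1090


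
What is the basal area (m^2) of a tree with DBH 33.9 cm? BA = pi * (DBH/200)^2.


D/200 = 33.9/200 = 0.1695 m
(D/200)^2 = 0.1695^2 = 0.02873025
BA = 3.141593 * 0.02873025 = 0.0902588 ≈ 0.0903 m^2

0.0903 m^2


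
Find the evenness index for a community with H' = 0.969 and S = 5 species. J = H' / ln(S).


ln(5) = 1.60944
J = H' / ln(S) = 0.969 / 1.60944 = 0.602073 ≈ 0.6021

0.6021


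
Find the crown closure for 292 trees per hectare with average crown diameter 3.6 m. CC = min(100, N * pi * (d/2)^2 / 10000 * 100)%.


(d/2)^2 = (3.6/2)^2 = 1.8^2 = 3.24
Crown area = 3.141593 * 3.24 = 10.1788 m^2
N * area / 10000 * 100 = 292 * 10.1788 / 10000 * 100 = 29.7221
CC = min(100, 29.7221) = 29.7221 ≈ 29.7%

29.7%


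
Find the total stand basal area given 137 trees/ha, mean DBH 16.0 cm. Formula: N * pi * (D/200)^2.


(D/200)^2 = (16.0/200)^2 = 0.08^2 = 0.0064
Individual BA = 3.141593 * 0.0064 = 0.0201062 m^2
Stand BA = 137 * 0.0201062 = 2.75455 ≈ 2.75 m^2/ha

2.75 m^2/ha


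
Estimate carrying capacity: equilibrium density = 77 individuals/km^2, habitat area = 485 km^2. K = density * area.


K = 77 * 485 = 37345 individuals

37345 individuals


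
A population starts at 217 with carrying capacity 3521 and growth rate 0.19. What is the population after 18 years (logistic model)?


(K - N0)/N0 = (3521 - 217)/217 = 3304/217 = 15.2258
r*t = 0.19 * 18 = 3.42; exp(-3.42) = 0.0327124
15.2258 * 0.0327124 = 0.498072
1 + 0.498072 = 1.49807
N = 3521 / 1.49807 = 2350.36 ≈ 2350

2350


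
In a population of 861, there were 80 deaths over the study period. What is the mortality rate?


Mortality rate = 80 / 861 = 0.092915 ≈ 0.0929

0.0929


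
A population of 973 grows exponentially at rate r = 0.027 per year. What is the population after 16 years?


r*t = 0.027 * 16 = 0.432
exp(0.432) = 1.54034
N = 973 * 1.54034 = 1498.75 ≈ 1499

1499


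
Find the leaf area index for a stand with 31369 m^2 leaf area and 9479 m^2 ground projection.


LAI = 31369 / 9479 = 3.3093 ≈ 3.31

3.31


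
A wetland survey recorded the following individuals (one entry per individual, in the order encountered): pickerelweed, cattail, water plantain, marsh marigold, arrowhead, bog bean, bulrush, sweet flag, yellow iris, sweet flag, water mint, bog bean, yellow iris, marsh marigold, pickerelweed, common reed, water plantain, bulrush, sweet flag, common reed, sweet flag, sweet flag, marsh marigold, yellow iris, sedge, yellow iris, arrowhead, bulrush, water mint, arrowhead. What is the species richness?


Total individuals logged = 30
Distinct species (count of individuals): pickerelweed (2), cattail (1), water plantain (2), marsh marigold (3), arrowhead (3), bog bean (2), bulrush (3), sweet flag (5), yellow iris (4), water mint (2), common reed (2), sedge (1)
Species richness = number of distinct species = 12

12


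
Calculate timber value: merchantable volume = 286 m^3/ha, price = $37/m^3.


Value = 286 * 37 = $10582/ha

$10582/ha


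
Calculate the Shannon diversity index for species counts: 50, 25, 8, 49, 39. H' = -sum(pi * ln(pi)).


Total N = 50 + 25 + 8 + 49 + 39 = 171
Per-species terms:
  p = 50/171 = 0.292398; ln(p) = -1.229639; p*ln(p) = 0.292398 * (-1.229639) = -0.359544
  p = 25/171 = 0.146199; ln(p) = -1.922787; p*ln(p) = 0.146199 * (-1.922787) = -0.281110
  p = 8/171 = 0.046784; ln(p) = -3.062214; p*ln(p) = 0.046784 * (-3.062214) = -0.143263
  p = 49/171 = 0.286550; ln(p) = -1.249842; p*ln(p) = 0.286550 * (-1.249842) = -0.358142
  p = 39/171 = 0.228070; ln(p) = -1.478103; p*ln(p) = 0.228070 * (-1.478103) = -0.337111
sum(p*ln(p)) = (-0.359544) + (-0.281110) + (-0.143263) + (-0.358142) + (-0.337111) = -1.479170
H' = -(-1.479170) = 1.479170 ≈ 1.4792

1.4792


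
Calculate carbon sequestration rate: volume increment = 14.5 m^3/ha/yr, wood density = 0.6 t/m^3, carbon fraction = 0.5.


C = 14.5 * 0.6 * 0.5 = 4.35 t C/ha/yr

4.35 t C/ha/yr


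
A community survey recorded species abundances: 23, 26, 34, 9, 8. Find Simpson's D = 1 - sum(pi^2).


Total N = 23 + 26 + 34 + 9 + 8 = 100
Per-species terms:
  p = 23/100 = 0.230000; p^2 = 0.230000^2 = 0.052900
  p = 26/100 = 0.260000; p^2 = 0.260000^2 = 0.067600
  p = 34/100 = 0.340000; p^2 = 0.340000^2 = 0.115600
  p = 9/100 = 0.090000; p^2 = 0.090000^2 = 0.008100
  p = 8/100 = 0.080000; p^2 = 0.080000^2 = 0.006400
sum(p^2) = 0.052900 + 0.067600 + 0.115600 + 0.008100 + 0.006400 = 0.250600
D = 1 - 0.250600 = 0.749400 ≈ 0.7494

0.7494


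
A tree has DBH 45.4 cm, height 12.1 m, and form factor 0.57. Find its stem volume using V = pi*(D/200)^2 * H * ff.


(D/200)^2 = (45.4/200)^2 = 0.227^2 = 0.051529
BA = 3.141593 * 0.051529 = 0.161883 m^2
V = 0.161883 * 12.1 * 0.57 = 1.11651 ≈ 1.117 m^3

1.117 m^3


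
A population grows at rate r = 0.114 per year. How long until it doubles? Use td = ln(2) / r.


td = ln(2) / 0.114 = 0.693147 / 0.114 = 6.08024 ≈ 6.1 years

6.1 years


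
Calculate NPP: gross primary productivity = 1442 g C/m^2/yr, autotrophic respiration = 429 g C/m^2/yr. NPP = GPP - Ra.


NPP = GPP - Ra = 1442 - 429 = 1013 g C/m^2/yr

1013 g C/m^2/yr


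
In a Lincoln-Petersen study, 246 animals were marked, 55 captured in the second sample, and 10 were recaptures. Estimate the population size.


N = M * C / R = 246 * 55 / 10 = 13530 / 10 = 1353

1353 individuals


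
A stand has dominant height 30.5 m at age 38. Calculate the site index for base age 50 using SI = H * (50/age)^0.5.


50/38 = 1.31579
(1.31579)^0.5 = 1.14708
SI = 30.5 * 1.14708 = 34.9859 ≈ 35.0 m

35.0 m


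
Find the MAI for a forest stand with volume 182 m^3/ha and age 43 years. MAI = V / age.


MAI = 182 / 43 = 4.2326 ≈ 4.23 m^3/ha/yr

4.23 m^3/ha/yr


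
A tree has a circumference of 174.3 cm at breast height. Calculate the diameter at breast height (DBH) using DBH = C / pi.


DBH = C / pi = 174.3 / 3.141593 = 55.4814 ≈ 55.48 cm

55.48 cm


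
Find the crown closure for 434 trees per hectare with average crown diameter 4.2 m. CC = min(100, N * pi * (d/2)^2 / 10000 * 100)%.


(d/2)^2 = (4.2/2)^2 = 2.1^2 = 4.41
Crown area = 3.141593 * 4.41 = 13.8544 m^2
N * area / 10000 * 100 = 434 * 13.8544 / 10000 * 100 = 60.1281
CC = min(100, 60.1281) = 60.1281 ≈ 60.1%

60.1%


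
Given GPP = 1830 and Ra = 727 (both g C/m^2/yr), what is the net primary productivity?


NPP = GPP - Ra = 1830 - 727 = 1103 g C/m^2/yr

1103 g C/m^2/yr


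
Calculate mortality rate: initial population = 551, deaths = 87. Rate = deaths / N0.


Mortality rate = 87 / 551 = 0.157895 ≈ 0.1579

0.1579


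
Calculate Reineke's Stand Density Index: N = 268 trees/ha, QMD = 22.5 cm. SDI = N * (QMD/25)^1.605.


QMD/25 = 22.5/25 = 0.9
(0.9)^1.605 = exp(1.605 * ln(0.9)) = exp(1.605 * (-0.105361)) = exp(-0.169104) = 0.844421
SDI = 268 * 0.844421 = 226.305 ≈ 226

226


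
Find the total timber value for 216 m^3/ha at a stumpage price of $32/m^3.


Value = 216 * 32 = $6912/ha

$6912/ha


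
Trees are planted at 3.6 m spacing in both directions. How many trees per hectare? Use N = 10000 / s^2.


N = 10000 / 3.6^2 = 10000 / 12.96 = 771.605 ≈ 772 trees/ha

772 trees/ha


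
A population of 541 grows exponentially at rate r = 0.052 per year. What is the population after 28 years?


r*t = 0.052 * 28 = 1.456
exp(1.456) = 4.28877
N = 541 * 4.28877 = 2320.22 ≈ 2320

2320


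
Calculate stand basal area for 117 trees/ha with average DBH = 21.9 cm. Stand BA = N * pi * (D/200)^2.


(D/200)^2 = (21.9/200)^2 = 0.1095^2 = 0.01199025
Individual BA = 3.141593 * 0.01199025 = 0.0376685 m^2
Stand BA = 117 * 0.0376685 = 4.40721 ≈ 4.41 m^2/ha

4.41 m^2/ha


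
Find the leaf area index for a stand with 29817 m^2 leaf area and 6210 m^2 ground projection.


LAI = 29817 / 6210 = 4.8014 ≈ 4.80

4.80


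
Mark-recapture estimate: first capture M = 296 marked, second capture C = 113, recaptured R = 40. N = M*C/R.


N = M * C / R = 296 * 113 / 40 = 33448 / 40 = 836.20 ≈ 836

836 individuals


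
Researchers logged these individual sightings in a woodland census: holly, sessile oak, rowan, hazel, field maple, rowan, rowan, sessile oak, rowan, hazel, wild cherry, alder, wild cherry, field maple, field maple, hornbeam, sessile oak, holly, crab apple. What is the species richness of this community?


Total individuals logged = 19
Distinct species (count of individuals): holly (2), sessile oak (3), rowan (4), hazel (2), field maple (3), wild cherry (2), alder (1), hornbeam (1), crab apple (1)
Species richness = number of distinct species = 9

9


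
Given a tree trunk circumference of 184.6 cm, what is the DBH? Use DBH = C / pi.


DBH = C / pi = 184.6 / 3.141593 = 58.7600 ≈ 58.76 cm

58.76 cm


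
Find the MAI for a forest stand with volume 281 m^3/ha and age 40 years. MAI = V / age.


MAI = 281 / 40 = 7.0250 ≈ 7.03 m^3/ha/yr

7.03 m^3/ha/yr


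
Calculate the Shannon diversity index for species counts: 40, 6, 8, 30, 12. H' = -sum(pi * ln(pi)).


Total N = 40 + 6 + 8 + 30 + 12 = 96
Per-species terms:
  p = 40/96 = 0.416667; ln(p) = -0.875468; p*ln(p) = 0.416667 * (-0.875468) = -0.364779
  p = 6/96 = 0.062500; ln(p) = -2.772589; p*ln(p) = 0.062500 * (-2.772589) = -0.173287
  p = 8/96 = 0.083333; ln(p) = -2.484911; p*ln(p) = 0.083333 * (-2.484911) = -0.207075
  p = 30/96 = 0.312500; ln(p) = -1.163151; p*ln(p) = 0.312500 * (-1.163151) = -0.363485
  p = 12/96 = 0.125000; ln(p) = -2.079442; p*ln(p) = 0.125000 * (-2.079442) = -0.259930
sum(p*ln(p)) = (-0.364779) + (-0.173287) + (-0.207075) + (-0.363485) + (-0.259930) = -1.368556
H' = -(-1.368556) = 1.368556 ≈ 1.3686

1.3686


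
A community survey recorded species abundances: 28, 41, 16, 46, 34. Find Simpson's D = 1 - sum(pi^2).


Total N = 28 + 41 + 16 + 46 + 34 = 165
Per-species terms:
  p = 28/165 = 0.169697; p^2 = 0.169697^2 = 0.028797
  p = 41/165 = 0.248485; p^2 = 0.248485^2 = 0.061745
  p = 16/165 = 0.096970; p^2 = 0.096970^2 = 0.009403
  p = 46/165 = 0.278788; p^2 = 0.278788^2 = 0.077723
  p = 34/165 = 0.206061; p^2 = 0.206061^2 = 0.042461
sum(p^2) = 0.028797 + 0.061745 + 0.009403 + 0.077723 + 0.042461 = 0.220129
D = 1 - 0.220129 = 0.779871 ≈ 0.7799

0.7799


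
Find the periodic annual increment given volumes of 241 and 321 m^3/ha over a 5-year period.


PAI = (V2 - V1) / period = (321 - 241) / 5 = 80 / 5 = 16.00 m^3/ha/yr

16.00 m^3/ha/yr


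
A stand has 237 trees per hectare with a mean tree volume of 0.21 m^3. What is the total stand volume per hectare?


V_stand = 237 * 0.21 = 49.77 ≈ 49.8 m^3/ha

49.8 m^3/ha


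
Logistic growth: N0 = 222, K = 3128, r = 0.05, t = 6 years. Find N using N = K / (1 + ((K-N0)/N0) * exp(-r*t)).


(K - N0)/N0 = (3128 - 222)/222 = 2906/222 = 13.0901
r*t = 0.05 * 6 = 0.3; exp(-0.3) = 0.740818
13.0901 * 0.740818 = 9.69738
1 + 9.69738 = 10.6974
N = 3128 / 10.6974 = 292.408 ≈ 292

292


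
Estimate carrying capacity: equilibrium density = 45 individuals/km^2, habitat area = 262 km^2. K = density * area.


K = 45 * 262 = 11790 individuals

11790 individuals


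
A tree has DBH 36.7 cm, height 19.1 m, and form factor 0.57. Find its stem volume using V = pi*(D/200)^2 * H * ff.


(D/200)^2 = (36.7/200)^2 = 0.1835^2 = 0.03367225
BA = 3.141593 * 0.03367225 = 0.105785 m^2
V = 0.105785 * 19.1 * 0.57 = 1.15168 ≈ 1.152 m^3

1.152 m^3


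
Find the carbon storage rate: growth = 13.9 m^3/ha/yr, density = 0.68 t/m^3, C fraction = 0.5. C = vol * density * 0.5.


C = 13.9 * 0.68 * 0.5 = 4.726 ≈ 4.73 t C/ha/yr

4.73 t C/ha/yr


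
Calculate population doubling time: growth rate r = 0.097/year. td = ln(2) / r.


td = ln(2) / 0.097 = 0.693147 / 0.097 = 7.14585 ≈ 7.1 years

7.1 years


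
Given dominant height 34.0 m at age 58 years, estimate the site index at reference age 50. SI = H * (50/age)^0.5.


50/58 = 0.862069
(0.862069)^0.5 = 0.928477
SI = 34.0 * 0.928477 = 31.5682 ≈ 31.6 m

31.6 m


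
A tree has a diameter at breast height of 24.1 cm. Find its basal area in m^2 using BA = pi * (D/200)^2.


D/200 = 24.1/200 = 0.1205 m
(D/200)^2 = 0.1205^2 = 0.01452025
BA = 3.141593 * 0.01452025 = 0.0456167 ≈ 0.0456 m^2

0.0456 m^2


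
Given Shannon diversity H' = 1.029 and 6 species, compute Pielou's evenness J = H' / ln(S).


ln(6) = 1.79176
J = H' / ln(S) = 1.029 / 1.79176 = 0.574296 ≈ 0.5743

0.5743


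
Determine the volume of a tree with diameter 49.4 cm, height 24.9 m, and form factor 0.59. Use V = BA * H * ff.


(D/200)^2 = (49.4/200)^2 = 0.247^2 = 0.061009
BA = 3.141593 * 0.061009 = 0.191665 m^2
V = 0.191665 * 24.9 * 0.59 = 2.81575 ≈ 2.816 m^3

2.816 m^3


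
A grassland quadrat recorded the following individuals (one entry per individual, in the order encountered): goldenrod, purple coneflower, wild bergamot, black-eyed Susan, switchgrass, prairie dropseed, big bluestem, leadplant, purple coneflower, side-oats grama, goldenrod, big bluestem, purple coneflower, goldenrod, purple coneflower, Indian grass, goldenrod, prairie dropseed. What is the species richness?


Total individuals logged = 18
Distinct species (count of individuals): goldenrod (4), purple coneflower (4), wild bergamot (1), black-eyed Susan (1), switchgrass (1), prairie dropseed (2), big bluestem (2), leadplant (1), side-oats grama (1), Indian grass (1)
Species richness = number of distinct species = 10

10


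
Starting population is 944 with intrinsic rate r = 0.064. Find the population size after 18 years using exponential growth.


r*t = 0.064 * 18 = 1.152
exp(1.152) = 3.16452
N = 944 * 3.16452 = 2987.31 ≈ 2987

2987


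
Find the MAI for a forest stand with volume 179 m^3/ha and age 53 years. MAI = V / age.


MAI = 179 / 53 = 3.3774 ≈ 3.38 m^3/ha/yr

3.38 m^3/ha/yr


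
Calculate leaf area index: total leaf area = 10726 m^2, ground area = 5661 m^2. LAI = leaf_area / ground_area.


LAI = 10726 / 5661 = 1.8947 ≈ 1.89

1.89


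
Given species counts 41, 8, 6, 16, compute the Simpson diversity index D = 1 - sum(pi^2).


Total N = 41 + 8 + 6 + 16 = 71
Per-species terms:
  p = 41/71 = 0.577465; p^2 = 0.577465^2 = 0.333466
  p = 8/71 = 0.112676; p^2 = 0.112676^2 = 0.012696
  p = 6/71 = 0.084507; p^2 = 0.084507^2 = 0.007141
  p = 16/71 = 0.225352; p^2 = 0.225352^2 = 0.050784
sum(p^2) = 0.333466 + 0.012696 + 0.007141 + 0.050784 = 0.404087
D = 1 - 0.404087 = 0.595913 ≈ 0.5959

0.5959


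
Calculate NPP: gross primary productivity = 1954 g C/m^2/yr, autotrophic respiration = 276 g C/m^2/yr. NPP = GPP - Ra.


NPP = GPP - Ra = 1954 - 276 = 1678 g C/m^2/yr

1678 g C/m^2/yr


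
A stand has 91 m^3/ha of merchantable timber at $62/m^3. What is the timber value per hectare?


Value = 91 * 62 = $5642/ha

$5642/ha


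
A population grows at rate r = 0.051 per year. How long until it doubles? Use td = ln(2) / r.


td = ln(2) / 0.051 = 0.693147 / 0.051 = 13.5911 ≈ 13.6 years

13.6 years


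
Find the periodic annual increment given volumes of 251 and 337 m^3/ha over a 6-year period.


PAI = (V2 - V1) / period = (337 - 251) / 6 = 86 / 6 = 14.3333 ≈ 14.33 m^3/ha/yr

14.33 m^3/ha/yr


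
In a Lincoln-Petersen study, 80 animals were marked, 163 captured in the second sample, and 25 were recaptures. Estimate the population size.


N = M * C / R = 80 * 163 / 25 = 13040 / 25 = 521.60 ≈ 522

522 individuals


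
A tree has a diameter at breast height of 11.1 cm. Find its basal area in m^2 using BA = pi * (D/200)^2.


D/200 = 11.1/200 = 0.0555 m
(D/200)^2 = 0.0555^2 = 0.00308025
BA = 3.141593 * 0.00308025 = 0.00967689 ≈ 0.0097 m^2

0.0097 m^2


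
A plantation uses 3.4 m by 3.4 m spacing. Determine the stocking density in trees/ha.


N = 10000 / 3.4^2 = 10000 / 11.56 = 865.052 ≈ 865 trees/ha

865 trees/ha


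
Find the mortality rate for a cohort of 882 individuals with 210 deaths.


Mortality rate = 210 / 882 = 0.238095 ≈ 0.2381

0.2381


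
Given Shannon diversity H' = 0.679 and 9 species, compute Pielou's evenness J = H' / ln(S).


ln(9) = 2.19722
J = H' / ln(S) = 0.679 / 2.19722 = 0.309027 ≈ 0.3090

0.3090


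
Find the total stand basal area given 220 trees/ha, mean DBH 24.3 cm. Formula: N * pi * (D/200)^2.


(D/200)^2 = (24.3/200)^2 = 0.1215^2 = 0.01476225
Individual BA = 3.141593 * 0.01476225 = 0.0463770 m^2
Stand BA = 220 * 0.0463770 = 10.2029 ≈ 10.20 m^2/ha

10.20 m^2/ha


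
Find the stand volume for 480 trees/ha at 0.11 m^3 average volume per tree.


V_stand = 480 * 0.11 = 52.8 m^3/ha

52.8 m^3/ha


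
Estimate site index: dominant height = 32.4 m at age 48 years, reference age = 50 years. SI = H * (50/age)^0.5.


50/48 = 1.04167
(1.04167)^0.5 = 1.02062
SI = 32.4 * 1.02062 = 33.0681 ≈ 33.1 m

33.1 m


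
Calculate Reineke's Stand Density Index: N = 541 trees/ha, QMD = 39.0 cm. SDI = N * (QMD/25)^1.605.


QMD/25 = 39.0/25 = 1.56
(1.56)^1.605 = exp(1.605 * ln(1.56)) = exp(1.605 * 0.444686) = exp(0.713721) = 2.04157
SDI = 541 * 2.04157 = 1104.49 ≈ 1104

1104


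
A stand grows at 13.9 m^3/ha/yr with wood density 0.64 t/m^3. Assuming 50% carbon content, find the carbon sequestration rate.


C = 13.9 * 0.64 * 0.5 = 4.448 ≈ 4.45 t C/ha/yr

4.45 t C/ha/yr


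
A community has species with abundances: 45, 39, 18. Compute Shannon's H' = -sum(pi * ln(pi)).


Total N = 45 + 39 + 18 = 102
Per-species terms:
  p = 45/102 = 0.441176; ln(p) = -0.818311; p*ln(p) = 0.441176 * (-0.818311) = -0.361019
  p = 39/102 = 0.382353; ln(p) = -0.961411; p*ln(p) = 0.382353 * (-0.961411) = -0.367598
  p = 18/102 = 0.176471; ln(p) = -1.734599; p*ln(p) = 0.176471 * (-1.734599) = -0.306106
sum(p*ln(p)) = (-0.361019) + (-0.367598) + (-0.306106) = -1.034723
H' = -(-1.034723) = 1.034723 ≈ 1.0347

1.0347


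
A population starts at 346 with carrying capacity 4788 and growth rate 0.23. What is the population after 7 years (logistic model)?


(K - N0)/N0 = (4788 - 346)/346 = 4442/346 = 12.8382
r*t = 0.23 * 7 = 1.61; exp(-1.61) = 0.199888
12.8382 * 0.199888 = 2.56620
1 + 2.56620 = 3.56620
N = 4788 / 3.56620 = 1342.61 ≈ 1343

1343


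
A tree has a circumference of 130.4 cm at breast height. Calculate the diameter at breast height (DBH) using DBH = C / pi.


DBH = C / pi = 130.4 / 3.141593 = 41.5076 ≈ 41.51 cm

41.51 cm


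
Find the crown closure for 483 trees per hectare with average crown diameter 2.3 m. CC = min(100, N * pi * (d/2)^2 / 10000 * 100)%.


(d/2)^2 = (2.3/2)^2 = 1.15^2 = 1.3225
Crown area = 3.141593 * 1.3225 = 4.15476 m^2
N * area / 10000 * 100 = 483 * 4.15476 / 10000 * 100 = 20.0675
CC = min(100, 20.0675) = 20.0675 ≈ 20.1%

20.1%


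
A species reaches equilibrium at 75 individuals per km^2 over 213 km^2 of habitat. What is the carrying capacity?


K = 75 * 213 = 15975 individuals

15975 individuals


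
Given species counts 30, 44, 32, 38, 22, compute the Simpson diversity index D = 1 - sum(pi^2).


Total N = 30 + 44 + 32 + 38 + 22 = 166
Per-species terms:
  p = 30/166 = 0.180723; p^2 = 0.180723^2 = 0.032661
  p = 44/166 = 0.265060; p^2 = 0.265060^2 = 0.070257
  p = 32/166 = 0.192771; p^2 = 0.192771^2 = 0.037161
  p = 38/166 = 0.228916; p^2 = 0.228916^2 = 0.052403
  p = 22/166 = 0.132530; p^2 = 0.132530^2 = 0.017564
sum(p^2) = 0.032661 + 0.070257 + 0.037161 + 0.052403 + 0.017564 = 0.210046
D = 1 - 0.210046 = 0.789954 ≈ 0.7900

0.7900


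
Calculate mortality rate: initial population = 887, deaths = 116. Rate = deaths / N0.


Mortality rate = 116 / 887 = 0.130778 ≈ 0.1308

0.1308


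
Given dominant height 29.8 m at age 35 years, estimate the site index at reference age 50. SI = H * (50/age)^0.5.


50/35 = 1.42857
(1.42857)^0.5 = 1.19523
SI = 29.8 * 1.19523 = 35.6179 ≈ 35.6 m

35.6 m


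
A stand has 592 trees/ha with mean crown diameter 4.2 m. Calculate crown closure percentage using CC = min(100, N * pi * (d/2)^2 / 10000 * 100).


(d/2)^2 = (4.2/2)^2 = 2.1^2 = 4.41
Crown area = 3.141593 * 4.41 = 13.8544 m^2
N * area / 10000 * 100 = 592 * 13.8544 / 10000 * 100 = 82.0180
CC = min(100, 82.0180) = 82.0180 ≈ 82.0%

82.0%


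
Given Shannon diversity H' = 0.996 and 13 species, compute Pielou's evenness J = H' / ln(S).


ln(13) = 2.56495
J = H' / ln(S) = 0.996 / 2.56495 = 0.388312 ≈ 0.3883

0.3883


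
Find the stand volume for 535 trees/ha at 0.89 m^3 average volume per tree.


V_stand = 535 * 0.89 = 476.15 ≈ 476.2 m^3/ha

476.2 m^3/ha


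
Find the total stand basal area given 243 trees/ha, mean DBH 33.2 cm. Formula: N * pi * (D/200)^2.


(D/200)^2 = (33.2/200)^2 = 0.166^2 = 0.027556
Individual BA = 3.141593 * 0.027556 = 0.0865697 m^2
Stand BA = 243 * 0.0865697 = 21.0364 ≈ 21.04 m^2/ha

21.04 m^2/ha


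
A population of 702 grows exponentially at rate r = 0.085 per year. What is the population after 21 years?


r*t = 0.085 * 21 = 1.785
exp(1.785) = 5.95958
N = 702 * 5.95958 = 4183.63 ≈ 4184

4184
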